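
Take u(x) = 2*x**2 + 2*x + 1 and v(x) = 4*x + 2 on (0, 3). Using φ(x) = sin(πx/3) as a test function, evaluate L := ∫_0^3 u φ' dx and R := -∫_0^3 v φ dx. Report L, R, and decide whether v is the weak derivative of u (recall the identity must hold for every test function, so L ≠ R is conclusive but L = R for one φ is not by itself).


LHS = -48/π, RHS = -48/π. Yes, v = u' weakly.

u(x) = 2*x**2 + 2*x + 1, classical derivative u'(x) = 4*x + 2.
φ(x) = sin(πx/3), so φ'(x) = π*cos(π*x/3)/3.
Note φ(0) = φ(3) = 0, so the boundary term u·φ vanishes.
LHS = ∫_0^3 u(x) φ'(x) dx = ∫_0^3 (2*π*x^2*cos(π*x/3)/3 + 2*π*x*cos(π*x/3)/3 + π*cos(π*x/3)/3) dx. Term by term:
  ∫_0^3 π*cos(π*x/3)/3 dx = 0;  ∫_0^3 2*π*x*cos(π*x/3)/3 dx = -12/π;  ∫_0^3 2*π*x^2*cos(π*x/3)/3 dx = -36/π.
Sum: 0 − 12/π − 36/π = -48/π.
So LHS = -48/π.
∫_0^3 v(x) φ(x) dx = ∫_0^3 (4*x*sin(π*x/3) + 2*sin(π*x/3)) dx. Term by term:
  ∫_0^3 2*sin(π*x/3) dx = 12/π;  ∫_0^3 4*x*sin(π*x/3) dx = 36/π.
Sum: 12/π + 36/π = 48/π.
So RHS = -∫_0^3 v(x) φ(x) dx = -48/π.
LHS = RHS, so the identity holds for this test φ.
Moreover u is smooth here and v(x) = u'(x) = 4*x + 2 pointwise, so the identity holds for every test function. Hence v is the weak derivative of u.


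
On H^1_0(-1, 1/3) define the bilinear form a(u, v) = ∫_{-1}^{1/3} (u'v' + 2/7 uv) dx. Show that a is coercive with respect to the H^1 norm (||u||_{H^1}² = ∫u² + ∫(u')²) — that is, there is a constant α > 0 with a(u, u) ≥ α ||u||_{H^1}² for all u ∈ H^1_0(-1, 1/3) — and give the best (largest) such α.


α = (32 + 63*π^2)/(7*(16 + 9*π^2))

Coercivity of a(·,·) on H^1_0(-1, 1/3) means a(u, u) ≥ α ||u||_{H^1}² for every u ∈ H^1_0.
The interval has length L = 4/3, and Poincaré/coercivity depend only on L. Here a(u, u) = ∫(u')² + (2/7)·∫u².
Here 0 < c = 2/7 < 1. The condition a(u,u) ≥ α||u||_{H^1}² reads (1−α)∫(u')² ≥ (α−c)∫u². Any admissible α is ≤ 1 (rapidly oscillating u have ∫u²/∫(u')² → 0), and α = 1 would force 0 ≥ (1−c)∫u², impossible since c < 1; so 1−α > 0. By the sharp Poincaré inequality on H^1_0 of an interval of length L, ∫(u')² ≥ (π/L)²∫u² with equality for the first sine mode sin(π(x−x₀)/L) (x₀ the left endpoint), so the inequality holds for all u iff (1−α)(π/L)² ≥ α − c, i.e. α ≤ ((π/L)² + c)/((π/L)² + 1) = (1 + c(L/π)²)/(1 + (L/π)²). With (π/L)² = 9*π^2/16 and c = 2/7, the largest admissible constant is α = ((π/L)² + c)/((π/L)² + 1).
Simplifying, α = (32 + 63*π^2)/(7*(16 + 9*π^2)).


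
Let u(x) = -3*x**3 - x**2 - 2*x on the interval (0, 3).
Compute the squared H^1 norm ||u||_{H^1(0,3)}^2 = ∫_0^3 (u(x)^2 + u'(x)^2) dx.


||u||_{H^1}^2 = 327714/35

The H^1 norm (squared) on an interval (0, L) is
  ||u||_{H^1}^2 = ∫_0^L u(x)^2 dx + ∫_0^L u'(x)^2 dx.
Compute u'(x) = -9*x**2 - 2*x - 2.
Then u(x)^2 = 9*x**6 + 6*x**5 + 13*x**4 + 4*x**3 + 4*x**2 and u'(x)^2 = 81*x**4 + 36*x**3 + 40*x**2 + 8*x + 4.
Integrate each monomial from 0 to 3 using ∫_0^3 c·x^n dx = c·3^(n+1)/(n+1):
  ∫_0^3 u(x)^2 dx = ∫_0^3 (9*x^6 + 6*x^5 + 13*x^4 + 4*x^3 + 4*x^2) dx. Term by term:
    ∫_0^3 9*x^6 dx = 19683/7;  ∫_0^3 6*x^5 dx = 729;  ∫_0^3 13*x^4 dx = 3159/5;
    ∫_0^3 4*x^3 dx = 81;  ∫_0^3 4*x^2 dx = 36.
  Sum: 19683/7 + 729 + 3159/5 + 81 + 36 = 150138/35.
  ∫_0^3 u'(x)^2 dx = ∫_0^3 (81*x^4 + 36*x^3 + 40*x^2 + 8*x + 4) dx. Term by term:
    ∫_0^3 81*x^4 dx = 19683/5;  ∫_0^3 36*x^3 dx = 729;  ∫_0^3 40*x^2 dx = 360;
    ∫_0^3 8*x dx = 36;  ∫_0^3 4 dx = 12.
  Sum: 19683/5 + 729 + 360 + 36 + 12 = 25368/5.
Adding: ||u||_{H^1}^2 = 150138/35 + 25368/5 = 327714/35.


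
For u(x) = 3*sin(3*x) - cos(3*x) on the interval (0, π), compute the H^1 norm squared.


||u||_{H^1(0,π)}^2 = 50*π

u'(x) = 3*sin(3*x) + 9*cos(3*x).
Expand u² and (u')² and integrate term by term on (0, π), using: for integers n ≥ 1, ∫_0^π sin²(nx) dx = ∫_0^π cos²(nx) dx = π/2; for n ≠ n', ∫_0^π sin(nx)sin(n'x) dx = ∫_0^π cos(nx)cos(n'x) dx = 0; and by product-to-sum, ∫_0^π sin(nx)cos(n'x) dx = ½∫_0^π [sin((n+n')x) + sin((n−n')x)] dx, which is 0 when n+n' is even and 2n/(n²−n'²) when n+n' is odd (it need not vanish on (0, π)).
  u² squared terms: (-1)²·∫cos(3x)² dx = 1·π/2 = π/2;  (3)²·∫sin(3x)² dx = 9·π/2 = 9*π/2.
  u² cross terms: 2·(-1)·(3)·∫cos(3x)·sin(3x) dx = -6·(0) = 0.
  So ∫_0^π u² dx = π/2 + 9*π/2 + 0 = 5*π.
  (u')² squared terms: (3)²·∫sin(3x)² dx = 9·π/2 = 9*π/2;  (9)²·∫cos(3x)² dx = 81·π/2 = 81*π/2.
  (u')² cross terms: 2·(3)·(9)·∫sin(3x)·cos(3x) dx = 54·(0) = 0.
  So ∫_0^π (u')² dx = 9*π/2 + 81*π/2 + 0 = 45*π.
||u||_{H^1}^2 = (5*π) + (45*π) = 50*π.


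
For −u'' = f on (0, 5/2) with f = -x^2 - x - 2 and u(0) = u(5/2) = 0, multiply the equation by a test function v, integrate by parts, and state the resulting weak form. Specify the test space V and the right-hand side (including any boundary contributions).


V = H^1_0(0, 5/2) (so v(0) = v(5/2) = 0); weak form: ∫_0^5/2 u'v' dx = ∫_0^5/2 (-x^2 - x - 2) v dx for all v ∈ V.

Multiply both sides by a test function v and integrate from 0 to 5/2:
  ∫_0^5/2 −u''(x) v(x) dx = ∫_0^5/2 f(x) v(x) dx.
Integrate the LHS by parts once:
  ∫_0^5/2 −u'' v dx = −[u'(x) v(x)]_0^5/2 + ∫_0^5/2 u'(x) v'(x) dx.
Thus ∫_0^5/2 u'(x) v'(x) dx = ∫_0^5/2 f(x) v(x) dx + [u'(x) v(x)]_0^5/2.
Choose V so that boundary terms are either known or forced to vanish.
u is Dirichlet: u(0) = u(5/2) = 0. Let V = H^1_0(0, 5/2); then v(0) = v(5/2) = 0, and [u' v]_0^5/2 = 0.
Weak formulation: find u (satisfying any essential BC) such that ∫_0^5/2 u'(x) v'(x) dx = ∫_0^5/2 f v dx for all v ∈ V.
Substituting f(x) = -x^2 - x - 2, the right-hand side is ∫_0^5/2 (-x^2 - x - 2) v dx.


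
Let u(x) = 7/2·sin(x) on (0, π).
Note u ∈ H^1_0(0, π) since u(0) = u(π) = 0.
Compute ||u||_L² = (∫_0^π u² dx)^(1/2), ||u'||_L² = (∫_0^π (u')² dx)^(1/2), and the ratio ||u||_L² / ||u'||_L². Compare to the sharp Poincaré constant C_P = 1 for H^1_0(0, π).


||u||_L² / ||u'||_L² = 1 = C_P.

u(x) = 7/2·sin(x), so u'(x) = 7*cos(x)/2.
Writing u(x) = A·sin(kπx/L) with A = 7/2 and k = 1, use ∫_0^L sin²(kπx/L) dx = L/2 and ∫_0^L cos²(kπx/L) dx = L/2.
u² = 49/4·sin²(x) and (u')² = 49/4·cos²(x), and each of sin², cos² integrates to L/2 = π/2 over (0, π).
∫_0^π u² dx = 49*π/8, so ||u||_L² = 7*sqrt(2)*sqrt(π)/4.
∫_0^π (u')² dx = 49*π/8, so ||u'||_L² = 7*sqrt(2)*sqrt(π)/4.
Ratio ||u||_L² / ||u'||_L² = 1.
Sharp Poincaré constant on H^1_0(0, π) is C_P = L/π = 1, achieved by sin(x).
This is the k = 1 eigenfunction (up to amplitude), so the ratio equals the sharp Poincaré constant exactly.


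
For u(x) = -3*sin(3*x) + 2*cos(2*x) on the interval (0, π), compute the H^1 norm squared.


||u||_{H^1(0,π)}^2 = -72 + 55*π

u'(x) = -4*sin(2*x) - 9*cos(3*x).
Expand u² and (u')² and integrate term by term on (0, π), using: for integers n ≥ 1, ∫_0^π sin²(nx) dx = ∫_0^π cos²(nx) dx = π/2; for n ≠ n', ∫_0^π sin(nx)sin(n'x) dx = ∫_0^π cos(nx)cos(n'x) dx = 0; and by product-to-sum, ∫_0^π sin(nx)cos(n'x) dx = ½∫_0^π [sin((n+n')x) + sin((n−n')x)] dx, which is 0 when n+n' is even and 2n/(n²−n'²) when n+n' is odd (it need not vanish on (0, π)).
  u² squared terms: (-3)²·∫sin(3x)² dx = 9·π/2 = 9*π/2;  (2)²·∫cos(2x)² dx = 4·π/2 = 2*π.
  u² cross terms: 2·(-3)·(2)·∫sin(3x)·cos(2x) dx = -12·(6/5) = -72/5.
  So ∫_0^π u² dx = 9*π/2 + 2*π − 72/5 = -72/5 + 13*π/2.
  (u')² squared terms: (-9)²·∫cos(3x)² dx = 81·π/2 = 81*π/2;  (-4)²·∫sin(2x)² dx = 16·π/2 = 8*π.
  (u')² cross terms: 2·(-9)·(-4)·∫cos(3x)·sin(2x) dx = 72·(-4/5) = -288/5.
  So ∫_0^π (u')² dx = 81*π/2 + 8*π − 288/5 = -288/5 + 97*π/2.
||u||_{H^1}^2 = (-72/5 + 13*π/2) + (-288/5 + 97*π/2) = -72 + 55*π.


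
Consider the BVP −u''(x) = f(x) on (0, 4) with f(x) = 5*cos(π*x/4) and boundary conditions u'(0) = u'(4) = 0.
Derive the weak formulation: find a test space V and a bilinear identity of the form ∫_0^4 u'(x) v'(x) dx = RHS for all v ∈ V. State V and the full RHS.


V = H^1(0, 4) (no boundary constraint on v; u is determined up to an additive constant); weak form: ∫_0^4 u'v' dx = ∫_0^4 (5*cos(π*x/4)) v dx for all v ∈ V.

Multiply both sides by a test function v and integrate from 0 to 4:
  ∫_0^4 −u''(x) v(x) dx = ∫_0^4 f(x) v(x) dx.
Integrate the LHS by parts once:
  ∫_0^4 −u'' v dx = −[u'(x) v(x)]_0^4 + ∫_0^4 u'(x) v'(x) dx.
Thus ∫_0^4 u'(x) v'(x) dx = ∫_0^4 f(x) v(x) dx + [u'(x) v(x)]_0^4.
Choose V so that boundary terms are either known or forced to vanish.
u has homogeneous Neumann: u'(0) = u'(4) = 0. So [u' v]_0^4 = 0·v(4) − 0·v(0) = 0 for any v; take V = H^1(0, 4).
Weak formulation: find u (satisfying any essential BC) such that ∫_0^4 u'(x) v'(x) dx = ∫_0^4 f v dx for all v ∈ V (homogeneous Neumann, so boundary terms vanish).
Substituting f(x) = 5*cos(π*x/4), the right-hand side is ∫_0^4 (5*cos(π*x/4)) v dx.
Compatibility check (pure Neumann): taking v ≡ 1 ∈ V gives 0 = ∫_0^4 f dx + (0) − (0), i.e. ∫_0^4 f dx must equal u'(0) − u'(4) = 0. Indeed ∫_0^4 (5*cos(π*x/4)) dx = 0, so the data are compatible. The solution is then unique only up to an additive constant (fix it e.g. by requiring ∫_0^4 u dx = 0).


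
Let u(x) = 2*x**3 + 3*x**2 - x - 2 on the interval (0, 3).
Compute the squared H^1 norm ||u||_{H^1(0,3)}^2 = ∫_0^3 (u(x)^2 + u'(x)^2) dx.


||u||_{H^1}^2 = 417957/70

The H^1 norm (squared) on an interval (0, L) is
  ||u||_{H^1}^2 = ∫_0^L u(x)^2 dx + ∫_0^L u'(x)^2 dx.
Compute u'(x) = 6*x**2 + 6*x - 1.
Then u(x)^2 = 4*x**6 + 12*x**5 + 5*x**4 - 14*x**3 - 11*x**2 + 4*x + 4 and u'(x)^2 = 36*x**4 + 72*x**3 + 24*x**2 - 12*x + 1.
Integrate each monomial from 0 to 3 using ∫_0^3 c·x^n dx = c·3^(n+1)/(n+1):
  ∫_0^3 u(x)^2 dx = ∫_0^3 (4*x^6 + 12*x^5 + 5*x^4 - 14*x^3 - 11*x^2 + 4*x + 4) dx. Term by term:
    ∫_0^3 4*x^6 dx = 8748/7;  ∫_0^3 12*x^5 dx = 1458;  ∫_0^3 5*x^4 dx = 243;
    ∫_0^3 -14*x^3 dx = -567/2;  ∫_0^3 -11*x^2 dx = -99;  ∫_0^3 4*x dx = 18;
    ∫_0^3 4 dx = 12.
  Sum: 8748/7 + 1458 + 243 − 567/2 − 99 + 18 + 12 = 36375/14.
  ∫_0^3 u'(x)^2 dx = ∫_0^3 (36*x^4 + 72*x^3 + 24*x^2 - 12*x + 1) dx. Term by term:
    ∫_0^3 36*x^4 dx = 8748/5;  ∫_0^3 72*x^3 dx = 1458;  ∫_0^3 24*x^2 dx = 216;
    ∫_0^3 -12*x dx = -54;  ∫_0^3 1 dx = 3.
  Sum: 8748/5 + 1458 + 216 − 54 + 3 = 16863/5.
Adding: ||u||_{H^1}^2 = 36375/14 + 16863/5 = 417957/70.


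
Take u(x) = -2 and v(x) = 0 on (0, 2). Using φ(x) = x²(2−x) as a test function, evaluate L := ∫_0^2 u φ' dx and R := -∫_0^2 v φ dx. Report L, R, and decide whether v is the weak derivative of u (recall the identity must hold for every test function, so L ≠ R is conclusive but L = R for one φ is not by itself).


LHS = 0, RHS = 0. Yes, v = u' weakly.

u(x) = -2, classical derivative u'(x) = 0.
φ(x) = x²(2−x), so φ'(x) = x*(4 - 3*x).
Note φ(0) = φ(2) = 0, so the boundary term u·φ vanishes.
LHS = ∫_0^2 u(x) φ'(x) dx = ∫_0^2 (6*x^2 - 8*x) dx. Term by term:
  ∫_0^2 6*x^2 dx = 16;  ∫_0^2 -8*x dx = -16.
Sum: 16 − 16 = 0.
So LHS = 0.
∫_0^2 v(x) φ(x) dx = ∫_0^2 (0) dx. Term by term:
  ∫_0^2 0 dx = 0.
So RHS = -∫_0^2 v(x) φ(x) dx = 0.
LHS = RHS, so the identity holds for this test φ.
Moreover u is smooth here and v(x) = u'(x) = 0 pointwise, so the identity holds for every test function. Hence v is the weak derivative of u.


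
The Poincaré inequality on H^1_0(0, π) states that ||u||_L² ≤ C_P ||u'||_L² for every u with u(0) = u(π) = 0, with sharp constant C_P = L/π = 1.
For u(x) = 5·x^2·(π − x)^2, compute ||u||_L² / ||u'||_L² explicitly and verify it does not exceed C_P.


||u||_L² / ||u'||_L² = sqrt(3)*π/6 < C_P = 1.

u(x) = 5·x^2·(π − x)^2, so u'(x) = 10*x*(x - π)*(2*x - π).
u(x) = 5·x^2·(π − x)^2 vanishes at x = 0 and x = π, so u ∈ H^1_0(0, π). Differentiate via the product rule and integrate the resulting polynomials term by term.
  ∫_0^π u² dx = ∫_0^π (25*x^8 - 100*π*x^7 + 150*π^2*x^6 - 100*π^3*x^5 + 25*π^4*x^4) dx. Term by term:
    ∫_0^π 25*x^8 dx = 25*π^9/9;  ∫_0^π -100*π*x^7 dx = -25*π^9/2;  ∫_0^π 150*π^2*x^6 dx = 150*π^9/7;
    ∫_0^π -100*π^3*x^5 dx = -50*π^9/3;  ∫_0^π 25*π^4*x^4 dx = 5*π^9.
  Sum: 25*π^9/9 − 25*π^9/2 + 150*π^9/7 − 50*π^9/3 + 5*π^9 = 5*π^9/126.
  ∫_0^π (u')² dx = ∫_0^π (400*x^6 - 1200*π*x^5 + 1300*π^2*x^4 - 600*π^3*x^3 + 100*π^4*x^2) dx. Term by term:
    ∫_0^π 400*x^6 dx = 400*π^7/7;  ∫_0^π -1200*π*x^5 dx = -200*π^7;  ∫_0^π 1300*π^2*x^4 dx = 260*π^7;
    ∫_0^π -600*π^3*x^3 dx = -150*π^7;  ∫_0^π 100*π^4*x^2 dx = 100*π^7/3.
  Sum: 400*π^7/7 − 200*π^7 + 260*π^7 − 150*π^7 + 100*π^7/3 = 10*π^7/21.
∫_0^π u² dx = 5*π^9/126, so ||u||_L² = sqrt(70)*π^(9/2)/42.
∫_0^π (u')² dx = 10*π^7/21, so ||u'||_L² = sqrt(210)*π^(7/2)/21.
Ratio ||u||_L² / ||u'||_L² = sqrt(3)*π/6.
Sharp Poincaré constant on H^1_0(0, π) is C_P = L/π = 1, achieved by sin(x).
A polynomial bump cannot attain the sharp Poincaré constant (only the first sine eigenfunction does), so the ratio is strictly less than C_P, consistent with ||u||_L² ≤ C_P ||u'||_L².


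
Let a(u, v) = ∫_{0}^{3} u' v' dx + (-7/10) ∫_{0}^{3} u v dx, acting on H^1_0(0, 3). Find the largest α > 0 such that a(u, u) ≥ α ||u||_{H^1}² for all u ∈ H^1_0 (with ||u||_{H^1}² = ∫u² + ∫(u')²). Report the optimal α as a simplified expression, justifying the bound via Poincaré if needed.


α = (-63/10 + π^2)/(9 + π^2)

Coercivity of a(·,·) on H^1_0(0, 3) means a(u, u) ≥ α ||u||_{H^1}² for every u ∈ H^1_0.
The interval has length L = 3, and Poincaré/coercivity depend only on L. Here a(u, u) = ∫(u')² + (-7/10)·∫u².
Here c = -7/10 < 0 with |c| < (π/L)² = π^2/9, so coercivity still holds. The condition a(u,u) ≥ α||u||_{H^1}² reads (1−α)∫(u')² ≥ (α−c)∫u². Any admissible α is ≤ 1 (rapidly oscillating u have ∫u²/∫(u')² → 0), and α = 1 would force 0 ≥ (1−c)∫u², impossible since c < 1; so 1−α > 0. By the sharp Poincaré inequality on H^1_0 of an interval of length L, ∫(u')² ≥ (π/L)²∫u² with equality for the first sine mode sin(π(x−x₀)/L) (x₀ the left endpoint), so the inequality holds for all u iff (1−α)(π/L)² ≥ α − c, i.e. α ≤ ((π/L)² + c)/((π/L)² + 1) = (1 + c(L/π)²)/(1 + (L/π)²). (Direct route, valid since c ≤ 0: Poincaré gives c∫u² ≥ c(L/π)²∫(u')², so a(u,u) ≥ (1 + c(L/π)²)∫(u')², while ||u||_{H^1}² ≤ (1 + (L/π)²)∫(u')²; dividing yields the same α.) With (π/L)² = π^2/9 and c = -7/10, the largest admissible constant is α = ((π/L)² + c)/((π/L)² + 1).
Simplifying, α = (-63/10 + π^2)/(9 + π^2).


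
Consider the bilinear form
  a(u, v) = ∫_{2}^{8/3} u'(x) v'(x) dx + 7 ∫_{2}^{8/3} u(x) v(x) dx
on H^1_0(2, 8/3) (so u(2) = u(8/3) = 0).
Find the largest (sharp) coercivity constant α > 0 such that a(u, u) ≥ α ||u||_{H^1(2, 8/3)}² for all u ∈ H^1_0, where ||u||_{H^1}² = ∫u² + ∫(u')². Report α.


α = 1

Coercivity of a(·,·) on H^1_0(2, 8/3) means a(u, u) ≥ α ||u||_{H^1}² for every u ∈ H^1_0.
The interval has length L = 2/3, and Poincaré/coercivity depend only on L. Here a(u, u) = ∫(u')² + (7)·∫u².
Here c = 7 ≥ 1, so a(u,u) = ∫(u')² + c∫u² ≥ ∫(u')² + ∫u² = ||u||_{H^1}², i.e. α = 1 works. No larger α is possible: a(u,u) ≥ α||u||_{H^1}² means (1−α)∫(u')² ≥ (α−c)∫u², and for the modes u_n = sin(nπ(x−x₀)/L) (x₀ the left endpoint) one has ∫u_n²/∫(u_n')² = (L/(nπ))² → 0, so a(u_n,u_n)/||u_n||_{H^1}² → 1. Hence the optimal constant is α = 1.
Therefore α = 1.


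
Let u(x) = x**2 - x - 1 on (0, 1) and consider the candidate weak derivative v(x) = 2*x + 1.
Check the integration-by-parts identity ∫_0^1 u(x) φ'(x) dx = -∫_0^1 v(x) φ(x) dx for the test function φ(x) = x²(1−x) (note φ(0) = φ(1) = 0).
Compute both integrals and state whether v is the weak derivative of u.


LHS = -1/60, RHS = -11/60. No, v is not the weak derivative of u.

u(x) = x**2 - x - 1, classical derivative u'(x) = 2*x - 1.
φ(x) = x²(1−x), so φ'(x) = x*(2 - 3*x).
Note φ(0) = φ(1) = 0, so the boundary term u·φ vanishes.
LHS = ∫_0^1 u(x) φ'(x) dx = ∫_0^1 (-3*x^4 + 5*x^3 + x^2 - 2*x) dx. Term by term:
  ∫_0^1 -3*x^4 dx = -3/5;  ∫_0^1 5*x^3 dx = 5/4;  ∫_0^1 x^2 dx = 1/3;
  ∫_0^1 -2*x dx = -1.
Sum: -3/5 + 5/4 + 1/3 − 1 = -1/60.
So LHS = -1/60.
∫_0^1 v(x) φ(x) dx = ∫_0^1 (-2*x^4 + x^3 + x^2) dx. Term by term:
  ∫_0^1 -2*x^4 dx = -2/5;  ∫_0^1 x^3 dx = 1/4;  ∫_0^1 x^2 dx = 1/3.
Sum: -2/5 + 1/4 + 1/3 = 11/60.
So RHS = -∫_0^1 v(x) φ(x) dx = -11/60.
LHS − RHS = 1/6 ≠ 0, so the identity fails.
(For a valid weak derivative the identity must hold for EVERY test function, in particular this one. The failure shows v is NOT the weak derivative of u.)
Correct weak derivative would be u'(x) = 2*x - 1.


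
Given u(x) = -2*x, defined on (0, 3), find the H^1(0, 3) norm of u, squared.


||u||_{H^1}^2 = 48

The H^1 norm (squared) on an interval (0, L) is
  ||u||_{H^1}^2 = ∫_0^L u(x)^2 dx + ∫_0^L u'(x)^2 dx.
Compute u'(x) = -2.
Then u(x)^2 = 4*x**2 and u'(x)^2 = 4.
Integrate each monomial from 0 to 3 using ∫_0^3 c·x^n dx = c·3^(n+1)/(n+1):
  ∫_0^3 u(x)^2 dx = ∫_0^3 (4*x^2) dx. Term by term:
    ∫_0^3 4*x^2 dx = 36.
  ∫_0^3 u'(x)^2 dx = ∫_0^3 (4) dx. Term by term:
    ∫_0^3 4 dx = 12.
Adding: ||u||_{H^1}^2 = 36 + 12 = 48.


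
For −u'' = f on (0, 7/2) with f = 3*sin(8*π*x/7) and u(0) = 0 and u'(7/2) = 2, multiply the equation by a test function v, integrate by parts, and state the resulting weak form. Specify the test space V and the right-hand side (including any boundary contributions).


V = {v ∈ H^1(0, 7/2) : v(0) = 0} (test functions vanish at x = 0 where u is specified); weak form: ∫_0^7/2 u'v' dx = ∫_0^7/2 (3*sin(8*π*x/7)) v dx + 2·v(7/2) for all v ∈ V.

Multiply both sides by a test function v and integrate from 0 to 7/2:
  ∫_0^7/2 −u''(x) v(x) dx = ∫_0^7/2 f(x) v(x) dx.
Integrate the LHS by parts once:
  ∫_0^7/2 −u'' v dx = −[u'(x) v(x)]_0^7/2 + ∫_0^7/2 u'(x) v'(x) dx.
Thus ∫_0^7/2 u'(x) v'(x) dx = ∫_0^7/2 f(x) v(x) dx + [u'(x) v(x)]_0^7/2.
Choose V so that boundary terms are either known or forced to vanish.
Mixed BC: u(0) = 0 (Dirichlet) and u'(7/2) = 2 (Neumann). Define V = {v ∈ H^1(0, 7/2) : v(0) = 0}. Then [u' v]_0^7/2 = u'(7/2)·v(7/2) − u'(0)·0 = 2·v(7/2).
Weak formulation: find u (satisfying any essential BC) such that ∫_0^7/2 u'(x) v'(x) dx = ∫_0^7/2 f v dx + 2·v(7/2) for all v ∈ V (Dirichlet at 0 absorbed into V; Neumann datum at x = 7/2 contributes the boundary term).
Substituting f(x) = 3*sin(8*π*x/7), the right-hand side is ∫_0^7/2 (3*sin(8*π*x/7)) v dx + 2·v(7/2).


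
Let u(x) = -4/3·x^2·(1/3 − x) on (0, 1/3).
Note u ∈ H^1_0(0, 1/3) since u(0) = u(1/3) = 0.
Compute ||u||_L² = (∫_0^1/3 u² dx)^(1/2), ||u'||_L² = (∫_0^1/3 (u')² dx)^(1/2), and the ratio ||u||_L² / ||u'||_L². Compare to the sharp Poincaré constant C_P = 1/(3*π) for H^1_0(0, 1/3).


||u||_L² / ||u'||_L² = sqrt(14)/42 < C_P = 1/(3*π).

u(x) = -4/3·x^2·(1/3 − x), so u'(x) = 4*x*(9*x - 2)/9.
u(x) = -4/3·x^2·(1/3 − x) vanishes at x = 0 and x = 1/3, so u ∈ H^1_0(0, 1/3). Differentiate via the product rule and integrate the resulting polynomials term by term.
  ∫_0^1/3 u² dx = ∫_0^1/3 (16*x^6/9 - 32*x^5/27 + 16*x^4/81) dx. Term by term:
    ∫_0^1/3 16*x^6/9 dx = 16/137781;  ∫_0^1/3 -32*x^5/27 dx = -16/59049;  ∫_0^1/3 16*x^4/81 dx = 16/98415.
  Sum: 16/137781 − 16/59049 + 16/98415 = 16/2066715.
  ∫_0^1/3 (u')² dx = ∫_0^1/3 (16*x^4 - 64*x^3/9 + 64*x^2/81) dx. Term by term:
    ∫_0^1/3 16*x^4 dx = 16/1215;  ∫_0^1/3 -64*x^3/9 dx = -16/729;  ∫_0^1/3 64*x^2/81 dx = 64/6561.
  Sum: 16/1215 − 16/729 + 64/6561 = 32/32805.
∫_0^1/3 u² dx = 16/2066715, so ||u||_L² = 4*sqrt(35)/8505.
∫_0^1/3 (u')² dx = 32/32805, so ||u'||_L² = 4*sqrt(10)/405.
Ratio ||u||_L² / ||u'||_L² = sqrt(14)/42.
Sharp Poincaré constant on H^1_0(0, 1/3) is C_P = L/π = 1/(3*π), achieved by sin(3*π·x).
A polynomial bump cannot attain the sharp Poincaré constant (only the first sine eigenfunction does), so the ratio is strictly less than C_P, consistent with ||u||_L² ≤ C_P ||u'||_L².


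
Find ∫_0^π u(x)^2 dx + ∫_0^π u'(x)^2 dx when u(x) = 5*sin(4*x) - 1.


||u||_{H^1(0,π)}^2 = 427*π/2

u'(x) = 20*cos(4*x).
Expand u² and (u')² and integrate term by term on (0, π), using: for integers n ≥ 1, ∫_0^π sin²(nx) dx = ∫_0^π cos²(nx) dx = π/2; for n ≠ n', ∫_0^π sin(nx)sin(n'x) dx = ∫_0^π cos(nx)cos(n'x) dx = 0; and by product-to-sum, ∫_0^π sin(nx)cos(n'x) dx = ½∫_0^π [sin((n+n')x) + sin((n−n')x)] dx, which is 0 when n+n' is even and 2n/(n²−n'²) when n+n' is odd (it need not vanish on (0, π)). For the constant mode: ∫_0^π 1 dx = π, ∫_0^π cos(nx) dx = 0, ∫_0^π sin(nx) dx = (1−(−1)^n)/n.
  u² squared terms: (-1)²·∫1 dx = 1·π = π;  (5)²·∫sin(4x)² dx = 25·π/2 = 25*π/2.
  u² cross terms: 2·(-1)·(5)·∫1·sin(4x) dx = -10·(0) = 0.
  So ∫_0^π u² dx = π + 25*π/2 + 0 = 27*π/2.
  (u')² squared terms: (20)²·∫cos(4x)² dx = 400·π/2 = 200*π.
  So ∫_0^π (u')² dx = 200*π.
||u||_{H^1}^2 = (27*π/2) + (200*π) = 427*π/2.


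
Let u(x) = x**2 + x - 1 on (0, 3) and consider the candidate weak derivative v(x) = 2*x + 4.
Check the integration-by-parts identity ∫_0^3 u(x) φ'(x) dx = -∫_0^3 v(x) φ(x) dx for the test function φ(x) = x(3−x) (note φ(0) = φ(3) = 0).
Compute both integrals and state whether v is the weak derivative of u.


LHS = -18, RHS = -63/2. No, v is not the weak derivative of u.

u(x) = x**2 + x - 1, classical derivative u'(x) = 2*x + 1.
φ(x) = x(3−x), so φ'(x) = 3 - 2*x.
Note φ(0) = φ(3) = 0, so the boundary term u·φ vanishes.
LHS = ∫_0^3 u(x) φ'(x) dx = ∫_0^3 (-2*x^3 + x^2 + 5*x - 3) dx. Term by term:
  ∫_0^3 -2*x^3 dx = -81/2;  ∫_0^3 x^2 dx = 9;  ∫_0^3 5*x dx = 45/2;
  ∫_0^3 -3 dx = -9.
Sum: -81/2 + 9 + 45/2 − 9 = -18.
So LHS = -18.
∫_0^3 v(x) φ(x) dx = ∫_0^3 (-2*x^3 + 2*x^2 + 12*x) dx. Term by term:
  ∫_0^3 -2*x^3 dx = -81/2;  ∫_0^3 2*x^2 dx = 18;  ∫_0^3 12*x dx = 54.
Sum: -81/2 + 18 + 54 = 63/2.
So RHS = -∫_0^3 v(x) φ(x) dx = -63/2.
LHS − RHS = 27/2 ≠ 0, so the identity fails.
(For a valid weak derivative the identity must hold for EVERY test function, in particular this one. The failure shows v is NOT the weak derivative of u.)
Correct weak derivative would be u'(x) = 2*x + 1.


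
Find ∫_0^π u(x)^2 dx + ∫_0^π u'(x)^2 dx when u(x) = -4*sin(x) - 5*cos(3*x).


||u||_{H^1(0,π)}^2 = 141*π

u'(x) = 15*sin(3*x) - 4*cos(x).
Expand u² and (u')² and integrate term by term on (0, π), using: for integers n ≥ 1, ∫_0^π sin²(nx) dx = ∫_0^π cos²(nx) dx = π/2; for n ≠ n', ∫_0^π sin(nx)sin(n'x) dx = ∫_0^π cos(nx)cos(n'x) dx = 0; and by product-to-sum, ∫_0^π sin(nx)cos(n'x) dx = ½∫_0^π [sin((n+n')x) + sin((n−n')x)] dx, which is 0 when n+n' is even and 2n/(n²−n'²) when n+n' is odd (it need not vanish on (0, π)).
  u² squared terms: (-5)²·∫cos(3x)² dx = 25·π/2 = 25*π/2;  (-4)²·∫sin(x)² dx = 16·π/2 = 8*π.
  u² cross terms: 2·(-5)·(-4)·∫cos(3x)·sin(x) dx = 40·(0) = 0.
  So ∫_0^π u² dx = 25*π/2 + 8*π + 0 = 41*π/2.
  (u')² squared terms: (-4)²·∫cos(x)² dx = 16·π/2 = 8*π;  (15)²·∫sin(3x)² dx = 225·π/2 = 225*π/2.
  (u')² cross terms: 2·(-4)·(15)·∫cos(x)·sin(3x) dx = -120·(0) = 0.
  So ∫_0^π (u')² dx = 8*π + 225*π/2 + 0 = 241*π/2.
||u||_{H^1}^2 = (41*π/2) + (241*π/2) = 141*π.


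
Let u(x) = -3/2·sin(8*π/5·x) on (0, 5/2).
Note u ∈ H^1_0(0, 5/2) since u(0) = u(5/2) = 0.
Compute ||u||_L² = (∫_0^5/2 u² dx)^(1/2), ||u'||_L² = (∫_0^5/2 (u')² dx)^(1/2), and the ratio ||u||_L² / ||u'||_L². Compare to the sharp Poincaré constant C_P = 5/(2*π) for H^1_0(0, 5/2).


||u||_L² / ||u'||_L² = 5/(8*π) < C_P = 5/(2*π).

u(x) = -3/2·sin(8*π/5·x), so u'(x) = -12*π*cos(8*π*x/5)/5.
Writing u(x) = A·sin(kπx/L) with A = -3/2 and k = 4, use ∫_0^L sin²(kπx/L) dx = L/2 and ∫_0^L cos²(kπx/L) dx = L/2.
u² = 9/4·sin²(8*π/5·x) and (u')² = 144*π^2/25·cos²(8*π/5·x), and each of sin², cos² integrates to L/2 = 5/4 over (0, 5/2).
∫_0^5/2 u² dx = 45/16, so ||u||_L² = 3*sqrt(5)/4.
∫_0^5/2 (u')² dx = 36*π^2/5, so ||u'||_L² = 6*sqrt(5)*π/5.
Ratio ||u||_L² / ||u'||_L² = 5/(8*π).
Sharp Poincaré constant on H^1_0(0, 5/2) is C_P = L/π = 5/(2*π), achieved by sin(2*π/5·x).
This is the k = 4 harmonic; the ratio L/(kπ) is strictly less than C_P = L/π, consistent with the sharp inequality ||u||_L² ≤ C_P ||u'||_L².


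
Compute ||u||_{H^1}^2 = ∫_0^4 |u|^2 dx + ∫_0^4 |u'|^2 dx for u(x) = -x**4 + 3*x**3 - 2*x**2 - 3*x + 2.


||u||_{H^1}^2 = 748588/63

The H^1 norm (squared) on an interval (0, L) is
  ||u||_{H^1}^2 = ∫_0^L u(x)^2 dx + ∫_0^L u'(x)^2 dx.
Compute u'(x) = -4*x**3 + 9*x**2 - 4*x - 3.
Then u(x)^2 = x**8 - 6*x**7 + 13*x**6 - 6*x**5 - 18*x**4 + 24*x**3 + x**2 - 12*x + 4 and u'(x)^2 = 16*x**6 - 72*x**5 + 113*x**4 - 48*x**3 - 38*x**2 + 24*x + 9.
Integrate each monomial from 0 to 4 using ∫_0^4 c·x^n dx = c·4^(n+1)/(n+1):
  ∫_0^4 u(x)^2 dx = ∫_0^4 (x^8 - 6*x^7 + 13*x^6 - 6*x^5 - 18*x^4 + 24*x^3 + x^2 - 12*x + 4) dx. Term by term:
    ∫_0^4 x^8 dx = 262144/9;  ∫_0^4 -6*x^7 dx = -49152;  ∫_0^4 13*x^6 dx = 212992/7;
    ∫_0^4 -6*x^5 dx = -4096;  ∫_0^4 -18*x^4 dx = -18432/5;  ∫_0^4 24*x^3 dx = 1536;
    ∫_0^4 x^2 dx = 64/3;  ∫_0^4 -12*x dx = -96;  ∫_0^4 4 dx = 16.
  Sum: 262144/9 − 49152 + 212992/7 − 4096 − 18432/5 + 1536 + 64/3 − 96 + 16 = 1290704/315.
  ∫_0^4 u'(x)^2 dx = ∫_0^4 (16*x^6 - 72*x^5 + 113*x^4 - 48*x^3 - 38*x^2 + 24*x + 9) dx. Term by term:
    ∫_0^4 16*x^6 dx = 262144/7;  ∫_0^4 -72*x^5 dx = -49152;  ∫_0^4 113*x^4 dx = 115712/5;
    ∫_0^4 -48*x^3 dx = -3072;  ∫_0^4 -38*x^2 dx = -2432/3;  ∫_0^4 24*x dx = 192;
    ∫_0^4 9 dx = 36.
  Sum: 262144/7 − 49152 + 115712/5 − 3072 − 2432/3 + 192 + 36 = 817412/105.
Adding: ||u||_{H^1}^2 = 1290704/315 + 817412/105 = 748588/63.


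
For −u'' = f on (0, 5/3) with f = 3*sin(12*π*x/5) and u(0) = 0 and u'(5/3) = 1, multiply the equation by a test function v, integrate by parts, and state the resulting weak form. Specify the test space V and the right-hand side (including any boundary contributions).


V = {v ∈ H^1(0, 5/3) : v(0) = 0} (test functions vanish at x = 0 where u is specified); weak form: ∫_0^5/3 u'v' dx = ∫_0^5/3 (3*sin(12*π*x/5)) v dx + v(5/3) for all v ∈ V.

Multiply both sides by a test function v and integrate from 0 to 5/3:
  ∫_0^5/3 −u''(x) v(x) dx = ∫_0^5/3 f(x) v(x) dx.
Integrate the LHS by parts once:
  ∫_0^5/3 −u'' v dx = −[u'(x) v(x)]_0^5/3 + ∫_0^5/3 u'(x) v'(x) dx.
Thus ∫_0^5/3 u'(x) v'(x) dx = ∫_0^5/3 f(x) v(x) dx + [u'(x) v(x)]_0^5/3.
Choose V so that boundary terms are either known or forced to vanish.
Mixed BC: u(0) = 0 (Dirichlet) and u'(5/3) = 1 (Neumann). Define V = {v ∈ H^1(0, 5/3) : v(0) = 0}. Then [u' v]_0^5/3 = u'(5/3)·v(5/3) − u'(0)·0 = v(5/3).
Weak formulation: find u (satisfying any essential BC) such that ∫_0^5/3 u'(x) v'(x) dx = ∫_0^5/3 f v dx + v(5/3) for all v ∈ V (Dirichlet at 0 absorbed into V; Neumann datum at x = 5/3 contributes the boundary term).
Substituting f(x) = 3*sin(12*π*x/5), the right-hand side is ∫_0^5/3 (3*sin(12*π*x/5)) v dx + v(5/3).


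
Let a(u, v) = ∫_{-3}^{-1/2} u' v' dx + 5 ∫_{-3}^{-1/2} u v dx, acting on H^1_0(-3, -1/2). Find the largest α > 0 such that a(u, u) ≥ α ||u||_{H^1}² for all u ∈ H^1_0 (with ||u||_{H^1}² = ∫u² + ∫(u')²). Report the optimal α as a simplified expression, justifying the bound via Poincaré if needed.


α = 1

Coercivity of a(·,·) on H^1_0(-3, -1/2) means a(u, u) ≥ α ||u||_{H^1}² for every u ∈ H^1_0.
The interval has length L = 5/2, and Poincaré/coercivity depend only on L. Here a(u, u) = ∫(u')² + (5)·∫u².
Here c = 5 ≥ 1, so a(u,u) = ∫(u')² + c∫u² ≥ ∫(u')² + ∫u² = ||u||_{H^1}², i.e. α = 1 works. No larger α is possible: a(u,u) ≥ α||u||_{H^1}² means (1−α)∫(u')² ≥ (α−c)∫u², and for the modes u_n = sin(nπ(x−x₀)/L) (x₀ the left endpoint) one has ∫u_n²/∫(u_n')² = (L/(nπ))² → 0, so a(u_n,u_n)/||u_n||_{H^1}² → 1. Hence the optimal constant is α = 1.
Therefore α = 1.


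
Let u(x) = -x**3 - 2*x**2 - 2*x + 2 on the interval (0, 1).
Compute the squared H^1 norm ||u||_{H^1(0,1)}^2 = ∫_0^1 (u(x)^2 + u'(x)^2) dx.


||u||_{H^1}^2 = 3277/105

The H^1 norm (squared) on an interval (0, L) is
  ||u||_{H^1}^2 = ∫_0^L u(x)^2 dx + ∫_0^L u'(x)^2 dx.
Compute u'(x) = -3*x**2 - 4*x - 2.
Then u(x)^2 = x**6 + 4*x**5 + 8*x**4 + 4*x**3 - 4*x**2 - 8*x + 4 and u'(x)^2 = 9*x**4 + 24*x**3 + 28*x**2 + 16*x + 4.
Integrate each monomial from 0 to 1 using ∫_0^1 c·x^n dx = c·1^(n+1)/(n+1):
  ∫_0^1 u(x)^2 dx = ∫_0^1 (x^6 + 4*x^5 + 8*x^4 + 4*x^3 - 4*x^2 - 8*x + 4) dx. Term by term:
    ∫_0^1 x^6 dx = 1/7;  ∫_0^1 4*x^5 dx = 2/3;  ∫_0^1 8*x^4 dx = 8/5;
    ∫_0^1 4*x^3 dx = 1;  ∫_0^1 -4*x^2 dx = -4/3;  ∫_0^1 -8*x dx = -4;
    ∫_0^1 4 dx = 4.
  Sum: 1/7 + 2/3 + 8/5 + 1 − 4/3 − 4 + 4 = 218/105.
  ∫_0^1 u'(x)^2 dx = ∫_0^1 (9*x^4 + 24*x^3 + 28*x^2 + 16*x + 4) dx. Term by term:
    ∫_0^1 9*x^4 dx = 9/5;  ∫_0^1 24*x^3 dx = 6;  ∫_0^1 28*x^2 dx = 28/3;
    ∫_0^1 16*x dx = 8;  ∫_0^1 4 dx = 4.
  Sum: 9/5 + 6 + 28/3 + 8 + 4 = 437/15.
Adding: ||u||_{H^1}^2 = 218/105 + 437/15 = 3277/105.


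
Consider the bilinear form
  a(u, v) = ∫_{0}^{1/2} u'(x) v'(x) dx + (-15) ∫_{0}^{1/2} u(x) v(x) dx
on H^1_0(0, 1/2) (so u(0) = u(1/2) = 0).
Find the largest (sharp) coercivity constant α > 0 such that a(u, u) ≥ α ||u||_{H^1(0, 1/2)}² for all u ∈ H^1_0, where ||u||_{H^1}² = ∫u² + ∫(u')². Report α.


α = (-15 + 4*π^2)/(1 + 4*π^2)

Coercivity of a(·,·) on H^1_0(0, 1/2) means a(u, u) ≥ α ||u||_{H^1}² for every u ∈ H^1_0.
The interval has length L = 1/2, and Poincaré/coercivity depend only on L. Here a(u, u) = ∫(u')² + (-15)·∫u².
Here c = -15 < 0 with |c| < (π/L)² = 4*π^2, so coercivity still holds. The condition a(u,u) ≥ α||u||_{H^1}² reads (1−α)∫(u')² ≥ (α−c)∫u². Any admissible α is ≤ 1 (rapidly oscillating u have ∫u²/∫(u')² → 0), and α = 1 would force 0 ≥ (1−c)∫u², impossible since c < 1; so 1−α > 0. By the sharp Poincaré inequality on H^1_0 of an interval of length L, ∫(u')² ≥ (π/L)²∫u² with equality for the first sine mode sin(π(x−x₀)/L) (x₀ the left endpoint), so the inequality holds for all u iff (1−α)(π/L)² ≥ α − c, i.e. α ≤ ((π/L)² + c)/((π/L)² + 1) = (1 + c(L/π)²)/(1 + (L/π)²). (Direct route, valid since c ≤ 0: Poincaré gives c∫u² ≥ c(L/π)²∫(u')², so a(u,u) ≥ (1 + c(L/π)²)∫(u')², while ||u||_{H^1}² ≤ (1 + (L/π)²)∫(u')²; dividing yields the same α.) With (π/L)² = 4*π^2 and c = -15, the largest admissible constant is α = ((π/L)² + c)/((π/L)² + 1).
Simplifying, α = (-15 + 4*π^2)/(1 + 4*π^2).


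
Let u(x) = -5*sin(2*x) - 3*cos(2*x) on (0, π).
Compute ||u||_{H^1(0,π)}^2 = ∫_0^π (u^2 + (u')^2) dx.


||u||_{H^1(0,π)}^2 = 85*π

u'(x) = 6*sin(2*x) - 10*cos(2*x).
Expand u² and (u')² and integrate term by term on (0, π), using: for integers n ≥ 1, ∫_0^π sin²(nx) dx = ∫_0^π cos²(nx) dx = π/2; for n ≠ n', ∫_0^π sin(nx)sin(n'x) dx = ∫_0^π cos(nx)cos(n'x) dx = 0; and by product-to-sum, ∫_0^π sin(nx)cos(n'x) dx = ½∫_0^π [sin((n+n')x) + sin((n−n')x)] dx, which is 0 when n+n' is even and 2n/(n²−n'²) when n+n' is odd (it need not vanish on (0, π)).
  u² squared terms: (-5)²·∫sin(2x)² dx = 25·π/2 = 25*π/2;  (-3)²·∫cos(2x)² dx = 9·π/2 = 9*π/2.
  u² cross terms: 2·(-5)·(-3)·∫sin(2x)·cos(2x) dx = 30·(0) = 0.
  So ∫_0^π u² dx = 25*π/2 + 9*π/2 + 0 = 17*π.
  (u')² squared terms: (-10)²·∫cos(2x)² dx = 100·π/2 = 50*π;  (6)²·∫sin(2x)² dx = 36·π/2 = 18*π.
  (u')² cross terms: 2·(-10)·(6)·∫cos(2x)·sin(2x) dx = -120·(0) = 0.
  So ∫_0^π (u')² dx = 50*π + 18*π + 0 = 68*π.
||u||_{H^1}^2 = (17*π) + (68*π) = 85*π.


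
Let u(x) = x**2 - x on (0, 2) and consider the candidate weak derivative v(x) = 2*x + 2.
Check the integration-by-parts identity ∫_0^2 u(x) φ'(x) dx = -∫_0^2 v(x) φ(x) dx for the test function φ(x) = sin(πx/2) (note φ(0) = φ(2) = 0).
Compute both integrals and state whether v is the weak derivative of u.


LHS = -4/π, RHS = -16/π. No, v is not the weak derivative of u.

u(x) = x**2 - x, classical derivative u'(x) = 2*x - 1.
φ(x) = sin(πx/2), so φ'(x) = π*cos(π*x/2)/2.
Note φ(0) = φ(2) = 0, so the boundary term u·φ vanishes.
LHS = ∫_0^2 u(x) φ'(x) dx = ∫_0^2 (π*x^2*cos(π*x/2)/2 - π*x*cos(π*x/2)/2) dx. Term by term:
  ∫_0^2 π*x^2*cos(π*x/2)/2 dx = -8/π;  ∫_0^2 -π*x*cos(π*x/2)/2 dx = 4/π.
Sum: -8/π + 4/π = -4/π.
So LHS = -4/π.
∫_0^2 v(x) φ(x) dx = ∫_0^2 (2*x*sin(π*x/2) + 2*sin(π*x/2)) dx. Term by term:
  ∫_0^2 2*sin(π*x/2) dx = 8/π;  ∫_0^2 2*x*sin(π*x/2) dx = 8/π.
Sum: 8/π + 8/π = 16/π.
So RHS = -∫_0^2 v(x) φ(x) dx = -16/π.
LHS − RHS = 12/π ≠ 0, so the identity fails.
(For a valid weak derivative the identity must hold for EVERY test function, in particular this one. The failure shows v is NOT the weak derivative of u.)
Correct weak derivative would be u'(x) = 2*x - 1.


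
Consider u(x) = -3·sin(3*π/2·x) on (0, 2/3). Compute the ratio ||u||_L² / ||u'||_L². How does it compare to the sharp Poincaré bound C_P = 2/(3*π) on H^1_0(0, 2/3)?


||u||_L² / ||u'||_L² = 2/(3*π) = C_P.

u(x) = -3·sin(3*π/2·x), so u'(x) = -9*π*cos(3*π*x/2)/2.
Writing u(x) = A·sin(kπx/L) with A = -3 and k = 1, use ∫_0^L sin²(kπx/L) dx = L/2 and ∫_0^L cos²(kπx/L) dx = L/2.
u² = 9·sin²(3*π/2·x) and (u')² = 81*π^2/4·cos²(3*π/2·x), and each of sin², cos² integrates to L/2 = 1/3 over (0, 2/3).
∫_0^2/3 u² dx = 3, so ||u||_L² = sqrt(3).
∫_0^2/3 (u')² dx = 27*π^2/4, so ||u'||_L² = 3*sqrt(3)*π/2.
Ratio ||u||_L² / ||u'||_L² = 2/(3*π).
Sharp Poincaré constant on H^1_0(0, 2/3) is C_P = L/π = 2/(3*π), achieved by sin(3*π/2·x).
This is the k = 1 eigenfunction (up to amplitude), so the ratio equals the sharp Poincaré constant exactly.


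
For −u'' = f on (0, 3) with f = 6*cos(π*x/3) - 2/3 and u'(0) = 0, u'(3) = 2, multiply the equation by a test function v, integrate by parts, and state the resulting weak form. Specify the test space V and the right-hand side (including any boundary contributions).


V = H^1(0, 3) (v unrestricted at boundary; u is determined up to an additive constant); weak form: ∫_0^3 u'v' dx = ∫_0^3 (6*cos(π*x/3) - 2/3) v dx + 2·v(3) for all v ∈ V.

Multiply both sides by a test function v and integrate from 0 to 3:
  ∫_0^3 −u''(x) v(x) dx = ∫_0^3 f(x) v(x) dx.
Integrate the LHS by parts once:
  ∫_0^3 −u'' v dx = −[u'(x) v(x)]_0^3 + ∫_0^3 u'(x) v'(x) dx.
Thus ∫_0^3 u'(x) v'(x) dx = ∫_0^3 f(x) v(x) dx + [u'(x) v(x)]_0^3.
Choose V so that boundary terms are either known or forced to vanish.
u has inhomogeneous Neumann u'(0) = 0, u'(3) = 2. [u' v]_0^3 = (2)·v(3) − (0)·v(0) = 2·v(3). Take V = H^1(0, 3); boundary term becomes part of RHS.
Weak formulation: find u (satisfying any essential BC) such that ∫_0^3 u'(x) v'(x) dx = ∫_0^3 f v dx + 2·v(3) for all v ∈ V (Neumann data are natural BCs: they enter the RHS as boundary terms).
Substituting f(x) = 6*cos(π*x/3) - 2/3, the right-hand side is ∫_0^3 (6*cos(π*x/3) - 2/3) v dx + 2·v(3).
Compatibility check (pure Neumann): taking v ≡ 1 ∈ V gives 0 = ∫_0^3 f dx + (2) − (0), i.e. ∫_0^3 f dx must equal u'(0) − u'(3) = -2. Indeed ∫_0^3 (6*cos(π*x/3) - 2/3) dx = -2, so the data are compatible. The solution is then unique only up to an additive constant (fix it e.g. by requiring ∫_0^3 u dx = 0).


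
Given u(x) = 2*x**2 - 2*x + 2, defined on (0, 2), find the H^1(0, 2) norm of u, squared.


||u||_{H^1}^2 = 544/15

The H^1 norm (squared) on an interval (0, L) is
  ||u||_{H^1}^2 = ∫_0^L u(x)^2 dx + ∫_0^L u'(x)^2 dx.
Compute u'(x) = 4*x - 2.
Then u(x)^2 = 4*x**4 - 8*x**3 + 12*x**2 - 8*x + 4 and u'(x)^2 = 16*x**2 - 16*x + 4.
Integrate each monomial from 0 to 2 using ∫_0^2 c·x^n dx = c·2^(n+1)/(n+1):
  ∫_0^2 u(x)^2 dx = ∫_0^2 (4*x^4 - 8*x^3 + 12*x^2 - 8*x + 4) dx. Term by term:
    ∫_0^2 4*x^4 dx = 128/5;  ∫_0^2 -8*x^3 dx = -32;  ∫_0^2 12*x^2 dx = 32;
    ∫_0^2 -8*x dx = -16;  ∫_0^2 4 dx = 8.
  Sum: 128/5 − 32 + 32 − 16 + 8 = 88/5.
  ∫_0^2 u'(x)^2 dx = ∫_0^2 (16*x^2 - 16*x + 4) dx. Term by term:
    ∫_0^2 16*x^2 dx = 128/3;  ∫_0^2 -16*x dx = -32;  ∫_0^2 4 dx = 8.
  Sum: 128/3 − 32 + 8 = 56/3.
Adding: ||u||_{H^1}^2 = 88/5 + 56/3 = 544/15.


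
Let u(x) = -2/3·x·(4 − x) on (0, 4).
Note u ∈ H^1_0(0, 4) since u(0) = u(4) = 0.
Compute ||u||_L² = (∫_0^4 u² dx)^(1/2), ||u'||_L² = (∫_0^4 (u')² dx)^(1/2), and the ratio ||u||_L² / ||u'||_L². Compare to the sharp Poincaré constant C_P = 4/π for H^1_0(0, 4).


||u||_L² / ||u'||_L² = 2*sqrt(10)/5 < C_P = 4/π.

u(x) = -2/3·x·(4 − x), so u'(x) = 4*x/3 - 8/3.
u(x) = -2/3·x·(4 − x) vanishes at x = 0 and x = 4, so u ∈ H^1_0(0, 4). Differentiate via the product rule and integrate the resulting polynomials term by term.
  ∫_0^4 u² dx = ∫_0^4 (4*x^4/9 - 32*x^3/9 + 64*x^2/9) dx. Term by term:
    ∫_0^4 4*x^4/9 dx = 4096/45;  ∫_0^4 -32*x^3/9 dx = -2048/9;  ∫_0^4 64*x^2/9 dx = 4096/27.
  Sum: 4096/45 − 2048/9 + 4096/27 = 2048/135.
  ∫_0^4 (u')² dx = ∫_0^4 (16*x^2/9 - 64*x/9 + 64/9) dx. Term by term:
    ∫_0^4 16*x^2/9 dx = 1024/27;  ∫_0^4 -64*x/9 dx = -512/9;  ∫_0^4 64/9 dx = 256/9.
  Sum: 1024/27 − 512/9 + 256/9 = 256/27.
∫_0^4 u² dx = 2048/135, so ||u||_L² = 32*sqrt(30)/45.
∫_0^4 (u')² dx = 256/27, so ||u'||_L² = 16*sqrt(3)/9.
Ratio ||u||_L² / ||u'||_L² = 2*sqrt(10)/5.
Sharp Poincaré constant on H^1_0(0, 4) is C_P = L/π = 4/π, achieved by sin(π/4·x).
A polynomial bump cannot attain the sharp Poincaré constant (only the first sine eigenfunction does), so the ratio is strictly less than C_P, consistent with ||u||_L² ≤ C_P ||u'||_L².


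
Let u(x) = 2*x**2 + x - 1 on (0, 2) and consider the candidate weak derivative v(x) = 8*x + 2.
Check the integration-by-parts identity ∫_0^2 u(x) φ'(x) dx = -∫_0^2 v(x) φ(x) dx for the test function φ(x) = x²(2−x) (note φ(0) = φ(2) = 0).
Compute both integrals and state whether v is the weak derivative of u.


LHS = -116/15, RHS = -232/15. No, v is not the weak derivative of u.

u(x) = 2*x**2 + x - 1, classical derivative u'(x) = 4*x + 1.
φ(x) = x²(2−x), so φ'(x) = x*(4 - 3*x).
Note φ(0) = φ(2) = 0, so the boundary term u·φ vanishes.
LHS = ∫_0^2 u(x) φ'(x) dx = ∫_0^2 (-6*x^4 + 5*x^3 + 7*x^2 - 4*x) dx. Term by term:
  ∫_0^2 -6*x^4 dx = -192/5;  ∫_0^2 5*x^3 dx = 20;  ∫_0^2 7*x^2 dx = 56/3;
  ∫_0^2 -4*x dx = -8.
Sum: -192/5 + 20 + 56/3 − 8 = -116/15.
So LHS = -116/15.
∫_0^2 v(x) φ(x) dx = ∫_0^2 (-8*x^4 + 14*x^3 + 4*x^2) dx. Term by term:
  ∫_0^2 -8*x^4 dx = -256/5;  ∫_0^2 14*x^3 dx = 56;  ∫_0^2 4*x^2 dx = 32/3.
Sum: -256/5 + 56 + 32/3 = 232/15.
So RHS = -∫_0^2 v(x) φ(x) dx = -232/15.
LHS − RHS = 116/15 ≠ 0, so the identity fails.
(For a valid weak derivative the identity must hold for EVERY test function, in particular this one. The failure shows v is NOT the weak derivative of u.)
Correct weak derivative would be u'(x) = 4*x + 1.


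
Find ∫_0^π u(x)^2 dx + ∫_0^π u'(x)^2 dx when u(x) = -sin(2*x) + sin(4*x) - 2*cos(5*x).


||u||_{H^1(0,π)}^2 = 4576/63 + 63*π

u'(x) = 10*sin(5*x) - 2*cos(2*x) + 4*cos(4*x).
Expand u² and (u')² and integrate term by term on (0, π), using: for integers n ≥ 1, ∫_0^π sin²(nx) dx = ∫_0^π cos²(nx) dx = π/2; for n ≠ n', ∫_0^π sin(nx)sin(n'x) dx = ∫_0^π cos(nx)cos(n'x) dx = 0; and by product-to-sum, ∫_0^π sin(nx)cos(n'x) dx = ½∫_0^π [sin((n+n')x) + sin((n−n')x)] dx, which is 0 when n+n' is even and 2n/(n²−n'²) when n+n' is odd (it need not vanish on (0, π)).
  u² squared terms: (-1)²·∫sin(2x)² dx = 1·π/2 = π/2;  (-2)²·∫cos(5x)² dx = 4·π/2 = 2*π;  (1)²·∫sin(4x)² dx = 1·π/2 = π/2.
  u² cross terms: 2·(-1)·(-2)·∫sin(2x)·cos(5x) dx = 4·(-4/21) = -16/21;  2·(-1)·(1)·∫sin(2x)·sin(4x) dx = -2·(0) = 0;  2·(-2)·(1)·∫cos(5x)·sin(4x) dx = -4·(-8/9) = 32/9.
  So ∫_0^π u² dx = π/2 + 2*π + π/2 − 16/21 + 0 + 32/9 = 176/63 + 3*π.
  (u')² squared terms: (-2)²·∫cos(2x)² dx = 4·π/2 = 2*π;  (4)²·∫cos(4x)² dx = 16·π/2 = 8*π;  (10)²·∫sin(5x)² dx = 100·π/2 = 50*π.
  (u')² cross terms: 2·(-2)·(4)·∫cos(2x)·cos(4x) dx = -16·(0) = 0;  2·(-2)·(10)·∫cos(2x)·sin(5x) dx = -40·(10/21) = -400/21;  2·(4)·(10)·∫cos(4x)·sin(5x) dx = 80·(10/9) = 800/9.
  So ∫_0^π (u')² dx = 2*π + 8*π + 50*π + 0 − 400/21 + 800/9 = 4400/63 + 60*π.
||u||_{H^1}^2 = (176/63 + 3*π) + (4400/63 + 60*π) = 4576/63 + 63*π.
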